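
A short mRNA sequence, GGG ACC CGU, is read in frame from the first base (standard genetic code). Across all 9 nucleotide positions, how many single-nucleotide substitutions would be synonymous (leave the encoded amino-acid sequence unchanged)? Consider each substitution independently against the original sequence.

9

Codon 1 (GGG, Gly): 3 synonymous substitutions.
Codon 2 (ACC, Thr): 3 synonymous substitutions.
Codon 3 (CGU, Arg): 3 synonymous substitutions.
Total: 3 + 3 + 3 = 9.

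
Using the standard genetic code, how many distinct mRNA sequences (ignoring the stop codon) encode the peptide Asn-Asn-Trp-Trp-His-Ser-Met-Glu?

Asn: 2 codons.
Asn: 2 codons.
Trp: 1 codon.
Trp: 1 codon.
His: 2 codons.
Ser: 6 codons.
Met: 1 codon.
Glu: 2 codons.
2 × 2 × 1 × 1 × 2 × 6 × 1 × 2 = 96.

96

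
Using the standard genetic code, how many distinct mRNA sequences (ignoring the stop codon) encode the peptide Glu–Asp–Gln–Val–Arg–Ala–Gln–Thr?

6144

Glu: 2 codons.
Asp: 2 codons.
Gln: 2 codons.
Val: 4 codons.
Arg: 6 codons.
Ala: 4 codons.
Gln: 2 codons.
Thr: 4 codons.
2 × 2 × 2 × 4 × 6 × 4 × 2 × 4 = 6144.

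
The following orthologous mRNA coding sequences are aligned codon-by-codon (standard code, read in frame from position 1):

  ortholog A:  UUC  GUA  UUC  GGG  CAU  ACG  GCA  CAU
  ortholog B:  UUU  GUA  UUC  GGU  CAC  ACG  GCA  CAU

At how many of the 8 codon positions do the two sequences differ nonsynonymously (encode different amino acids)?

Codon 1: UUC Phe / UUU Phe — synonymous.
Codon 2: GUA Val / GUA Val — identical.
Codon 3: UUC Phe / UUC Phe — identical.
Codon 4: GGG Gly / GGU Gly — synonymous.
Codon 5: CAU His / CAC His — synonymous.
Codon 6: ACG Thr / ACG Thr — identical.
Codon 7: GCA Ala / GCA Ala — identical.
Codon 8: CAU His / CAU His — identical.
Nonsynonymous differences: 0.

0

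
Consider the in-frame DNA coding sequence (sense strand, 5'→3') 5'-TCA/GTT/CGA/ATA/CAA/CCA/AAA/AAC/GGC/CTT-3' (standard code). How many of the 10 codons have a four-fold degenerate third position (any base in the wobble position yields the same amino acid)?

6

Codon 1 TCA (Ser): third position 4-fold.
Codon 2 GTT (Val): third position 4-fold.
Codon 3 CGA (Arg): third position 4-fold.
Codon 4 ATA (Ile): third position 3-fold.
Codon 5 CAA (Gln): third position 2-fold.
Codon 6 CCA (Pro): third position 4-fold.
Codon 7 AAA (Lys): third position 2-fold.
Codon 8 AAC (Asn): third position 2-fold.
Codon 9 GGC (Gly): third position 4-fold.
Codon 10 CTT (Leu): third position 4-fold.
Four-fold degenerate third positions: 6.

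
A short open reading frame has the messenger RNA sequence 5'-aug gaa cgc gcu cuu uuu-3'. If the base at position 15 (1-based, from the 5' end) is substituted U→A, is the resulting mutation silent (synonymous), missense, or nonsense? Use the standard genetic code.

Position 15 falls in codon 5: CUU → Leu.
After the substitution the codon is CUA → Leu.
Both encode Leu, so the change is synonymous.

silent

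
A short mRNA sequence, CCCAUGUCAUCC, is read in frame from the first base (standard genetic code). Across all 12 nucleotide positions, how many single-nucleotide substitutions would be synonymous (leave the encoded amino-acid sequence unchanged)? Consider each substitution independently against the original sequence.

Codon 1 (CCC, Pro): 3 synonymous substitutions.
Codon 2 (AUG, Met): 0 synonymous substitutions.
Codon 3 (UCA, Ser): 3 synonymous substitutions.
Codon 4 (UCC, Ser): 3 synonymous substitutions.
Total: 3 + 0 + 3 + 3 = 9.

9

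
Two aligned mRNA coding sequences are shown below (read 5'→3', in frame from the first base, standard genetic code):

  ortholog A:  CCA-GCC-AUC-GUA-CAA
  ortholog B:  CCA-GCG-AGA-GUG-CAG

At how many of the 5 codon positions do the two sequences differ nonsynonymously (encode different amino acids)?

Codon 1: CCA Pro / CCA Pro — identical.
Codon 2: GCC Ala / GCG Ala — synonymous.
Codon 3: AUC Ile / AGA Arg — nonsynonymous.
Codon 4: GUA Val / GUG Val — synonymous.
Codon 5: CAA Gln / CAG Gln — synonymous.
Nonsynonymous differences: 1.

1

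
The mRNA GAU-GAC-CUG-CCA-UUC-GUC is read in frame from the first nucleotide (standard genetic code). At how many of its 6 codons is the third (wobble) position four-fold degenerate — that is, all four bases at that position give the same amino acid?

3

Codon 1 GAU (Asp): third position 2-fold.
Codon 2 GAC (Asp): third position 2-fold.
Codon 3 CUG (Leu): third position 4-fold.
Codon 4 CCA (Pro): third position 4-fold.
Codon 5 UUC (Phe): third position 2-fold.
Codon 6 GUC (Val): third position 4-fold.
Four-fold degenerate third positions: 3.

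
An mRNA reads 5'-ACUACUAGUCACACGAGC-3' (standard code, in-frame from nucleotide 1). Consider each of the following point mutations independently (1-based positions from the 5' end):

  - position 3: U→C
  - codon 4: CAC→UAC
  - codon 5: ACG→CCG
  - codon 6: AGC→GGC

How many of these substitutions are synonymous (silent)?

Codon 1: ACU (Thr) → ACC (Thr) — synonymous.
Codon 4: CAC (His) → UAC (Tyr) — missense.
Codon 5: ACG (Thr) → CCG (Pro) — missense.
Codon 6: AGC (Ser) → GGC (Gly) — missense.
Synonymous: 1 of 4.

1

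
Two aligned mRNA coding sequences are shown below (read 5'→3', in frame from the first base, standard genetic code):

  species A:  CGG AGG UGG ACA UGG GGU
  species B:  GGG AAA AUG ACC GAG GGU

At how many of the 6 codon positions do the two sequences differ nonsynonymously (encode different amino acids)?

Codon 1: CGG Arg / GGG Gly — nonsynonymous.
Codon 2: AGG Arg / AAA Lys — nonsynonymous.
Codon 3: UGG Trp / AUG Met — nonsynonymous.
Codon 4: ACA Thr / ACC Thr — synonymous.
Codon 5: UGG Trp / GAG Glu — nonsynonymous.
Codon 6: GGU Gly / GGU Gly — identical.
Nonsynonymous differences: 4.

4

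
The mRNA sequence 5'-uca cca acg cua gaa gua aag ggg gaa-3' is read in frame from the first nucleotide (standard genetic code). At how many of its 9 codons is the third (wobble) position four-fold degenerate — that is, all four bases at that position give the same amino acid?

Codon 1 UCA (Ser): third position 4-fold.
Codon 2 CCA (Pro): third position 4-fold.
Codon 3 ACG (Thr): third position 4-fold.
Codon 4 CUA (Leu): third position 4-fold.
Codon 5 GAA (Glu): third position 2-fold.
Codon 6 GUA (Val): third position 4-fold.
Codon 7 AAG (Lys): third position 2-fold.
Codon 8 GGG (Gly): third position 4-fold.
Codon 9 GAA (Glu): third position 2-fold.
Four-fold degenerate third positions: 6.

6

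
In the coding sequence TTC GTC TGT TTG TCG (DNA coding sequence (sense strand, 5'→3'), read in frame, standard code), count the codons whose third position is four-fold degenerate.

2

Codon 1 TTC (Phe): third position 2-fold.
Codon 2 GTC (Val): third position 4-fold.
Codon 3 TGT (Cys): third position 2-fold.
Codon 4 TTG (Leu): third position 2-fold.
Codon 5 TCG (Ser): third position 4-fold.
Four-fold degenerate third positions: 2.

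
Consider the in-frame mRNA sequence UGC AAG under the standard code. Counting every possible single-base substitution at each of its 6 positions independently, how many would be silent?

Codon 1 (UGC, Cys): 1 synonymous substitution.
Codon 2 (AAG, Lys): 1 synonymous substitution.
Total: 1 + 1 = 2.

2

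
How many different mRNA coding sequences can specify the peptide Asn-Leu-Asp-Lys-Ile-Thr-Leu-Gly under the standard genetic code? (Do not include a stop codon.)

13824

Asn: 2 codons.
Leu: 6 codons.
Asp: 2 codons.
Lys: 2 codons.
Ile: 3 codons.
Thr: 4 codons.
Leu: 6 codons.
Gly: 4 codons.
2 × 6 × 2 × 2 × 3 × 4 × 6 × 4 = 13824.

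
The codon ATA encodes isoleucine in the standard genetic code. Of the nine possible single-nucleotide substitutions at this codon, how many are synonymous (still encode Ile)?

2

Position 1: none → 0 synonymous.
Position 2: none → 0 synonymous.
Position 3: ATT, ATC → 2 synonymous.
Total: 0 + 0 + 2 = 2.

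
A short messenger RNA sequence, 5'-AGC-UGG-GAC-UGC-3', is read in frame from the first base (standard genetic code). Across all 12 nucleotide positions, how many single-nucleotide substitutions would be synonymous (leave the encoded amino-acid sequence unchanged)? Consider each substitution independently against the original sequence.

3

Codon 1 (AGC, Ser): 1 synonymous substitution.
Codon 2 (UGG, Trp): 0 synonymous substitutions.
Codon 3 (GAC, Asp): 1 synonymous substitution.
Codon 4 (UGC, Cys): 1 synonymous substitution.
Total: 1 + 0 + 1 + 1 = 3.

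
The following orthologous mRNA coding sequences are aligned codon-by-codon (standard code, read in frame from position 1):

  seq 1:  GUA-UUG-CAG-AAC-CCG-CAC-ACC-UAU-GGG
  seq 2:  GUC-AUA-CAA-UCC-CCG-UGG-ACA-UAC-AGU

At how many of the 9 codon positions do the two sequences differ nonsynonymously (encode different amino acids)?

4

Codon 1: GUA Val / GUC Val — synonymous.
Codon 2: UUG Leu / AUA Ile — nonsynonymous.
Codon 3: CAG Gln / CAA Gln — synonymous.
Codon 4: AAC Asn / UCC Ser — nonsynonymous.
Codon 5: CCG Pro / CCG Pro — identical.
Codon 6: CAC His / UGG Trp — nonsynonymous.
Codon 7: ACC Thr / ACA Thr — synonymous.
Codon 8: UAU Tyr / UAC Tyr — synonymous.
Codon 9: GGG Gly / AGU Ser — nonsynonymous.
Nonsynonymous differences: 4.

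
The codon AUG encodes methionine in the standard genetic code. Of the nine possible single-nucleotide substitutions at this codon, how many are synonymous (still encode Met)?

Position 1: none → 0 synonymous.
Position 2: none → 0 synonymous.
Position 3: none → 0 synonymous.
Total: 0 + 0 + 0 = 0.

0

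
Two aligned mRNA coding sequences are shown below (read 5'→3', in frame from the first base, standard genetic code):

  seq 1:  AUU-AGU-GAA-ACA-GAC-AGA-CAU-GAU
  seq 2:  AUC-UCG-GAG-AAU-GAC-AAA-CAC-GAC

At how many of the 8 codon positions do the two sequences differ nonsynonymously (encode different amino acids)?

2

Codon 1: AUU Ile / AUC Ile — synonymous.
Codon 2: AGU Ser / UCG Ser — synonymous.
Codon 3: GAA Glu / GAG Glu — synonymous.
Codon 4: ACA Thr / AAU Asn — nonsynonymous.
Codon 5: GAC Asp / GAC Asp — identical.
Codon 6: AGA Arg / AAA Lys — nonsynonymous.
Codon 7: CAU His / CAC His — synonymous.
Codon 8: GAU Asp / GAC Asp — synonymous.
Nonsynonymous differences: 2.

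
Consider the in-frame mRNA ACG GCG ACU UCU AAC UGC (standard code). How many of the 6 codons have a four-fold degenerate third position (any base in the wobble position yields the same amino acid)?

4

Codon 1 ACG (Thr): third position 4-fold.
Codon 2 GCG (Ala): third position 4-fold.
Codon 3 ACU (Thr): third position 4-fold.
Codon 4 UCU (Ser): third position 4-fold.
Codon 5 AAC (Asn): third position 2-fold.
Codon 6 UGC (Cys): third position 2-fold.
Four-fold degenerate third positions: 4.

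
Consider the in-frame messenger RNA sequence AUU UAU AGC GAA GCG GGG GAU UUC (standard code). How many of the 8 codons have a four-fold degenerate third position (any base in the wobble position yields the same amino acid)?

2

Codon 1 AUU (Ile): third position 3-fold.
Codon 2 UAU (Tyr): third position 2-fold.
Codon 3 AGC (Ser): third position 2-fold.
Codon 4 GAA (Glu): third position 2-fold.
Codon 5 GCG (Ala): third position 4-fold.
Codon 6 GGG (Gly): third position 4-fold.
Codon 7 GAU (Asp): third position 2-fold.
Codon 8 UUC (Phe): third position 2-fold.
Four-fold degenerate third positions: 2.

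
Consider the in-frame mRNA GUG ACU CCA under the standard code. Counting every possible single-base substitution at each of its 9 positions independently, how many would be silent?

9

Codon 1 (GUG, Val): 3 synonymous substitutions.
Codon 2 (ACU, Thr): 3 synonymous substitutions.
Codon 3 (CCA, Pro): 3 synonymous substitutions.
Total: 3 + 3 + 3 = 9.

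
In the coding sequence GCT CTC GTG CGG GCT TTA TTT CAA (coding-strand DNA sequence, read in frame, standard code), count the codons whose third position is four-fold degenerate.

5

Codon 1 GCT (Ala): third position 4-fold.
Codon 2 CTC (Leu): third position 4-fold.
Codon 3 GTG (Val): third position 4-fold.
Codon 4 CGG (Arg): third position 4-fold.
Codon 5 GCT (Ala): third position 4-fold.
Codon 6 TTA (Leu): third position 2-fold.
Codon 7 TTT (Phe): third position 2-fold.
Codon 8 CAA (Gln): third position 2-fold.
Four-fold degenerate third positions: 5.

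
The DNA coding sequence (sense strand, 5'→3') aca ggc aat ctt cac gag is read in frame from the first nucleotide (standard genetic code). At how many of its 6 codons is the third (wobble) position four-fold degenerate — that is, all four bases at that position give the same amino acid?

Codon 1 ACA (Thr): third position 4-fold.
Codon 2 GGC (Gly): third position 4-fold.
Codon 3 AAT (Asn): third position 2-fold.
Codon 4 CTT (Leu): third position 4-fold.
Codon 5 CAC (His): third position 2-fold.
Codon 6 GAG (Glu): third position 2-fold.
Four-fold degenerate third positions: 3.

3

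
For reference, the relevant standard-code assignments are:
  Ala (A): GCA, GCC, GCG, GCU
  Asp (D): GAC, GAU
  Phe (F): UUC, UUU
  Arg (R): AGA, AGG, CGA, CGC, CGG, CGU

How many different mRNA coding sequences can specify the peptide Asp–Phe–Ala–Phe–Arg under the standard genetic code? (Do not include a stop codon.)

192

Asp: 2 codons.
Phe: 2 codons.
Ala: 4 codons.
Phe: 2 codons.
Arg: 6 codons.
2 × 2 × 4 × 2 × 6 = 192.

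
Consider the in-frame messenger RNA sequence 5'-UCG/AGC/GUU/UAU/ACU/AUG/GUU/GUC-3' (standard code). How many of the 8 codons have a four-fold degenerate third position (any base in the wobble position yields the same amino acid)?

5

Codon 1 UCG (Ser): third position 4-fold.
Codon 2 AGC (Ser): third position 2-fold.
Codon 3 GUU (Val): third position 4-fold.
Codon 4 UAU (Tyr): third position 2-fold.
Codon 5 ACU (Thr): third position 4-fold.
Codon 6 AUG (Met): third position 1-fold.
Codon 7 GUU (Val): third position 4-fold.
Codon 8 GUC (Val): third position 4-fold.
Four-fold degenerate third positions: 5.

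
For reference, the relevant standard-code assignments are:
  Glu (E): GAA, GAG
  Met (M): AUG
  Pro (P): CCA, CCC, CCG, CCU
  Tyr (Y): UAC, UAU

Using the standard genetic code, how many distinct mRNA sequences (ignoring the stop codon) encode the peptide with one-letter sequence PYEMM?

16

Pro: 4 codons.
Tyr: 2 codons.
Glu: 2 codons.
Met: 1 codon.
Met: 1 codon.
4 × 2 × 2 × 1 × 1 = 16.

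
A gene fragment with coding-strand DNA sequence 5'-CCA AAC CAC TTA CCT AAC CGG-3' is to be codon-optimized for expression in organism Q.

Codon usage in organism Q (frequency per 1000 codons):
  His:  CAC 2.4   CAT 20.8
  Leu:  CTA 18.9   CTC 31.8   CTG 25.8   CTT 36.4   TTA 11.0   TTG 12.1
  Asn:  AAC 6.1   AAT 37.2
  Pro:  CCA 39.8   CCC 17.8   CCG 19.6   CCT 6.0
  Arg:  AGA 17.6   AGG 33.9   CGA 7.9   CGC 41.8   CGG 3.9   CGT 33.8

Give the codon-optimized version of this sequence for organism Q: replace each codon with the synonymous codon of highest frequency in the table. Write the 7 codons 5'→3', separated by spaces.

CCA AAT CAT CTT CCA AAT CGC

Codon 1 (Pro): best is CCA at 39.8.
Codon 2 (Asn): best is AAT at 37.2.
Codon 3 (His): best is CAT at 20.8.
Codon 4 (Leu): best is CTT at 36.4.
Codon 5 (Pro): best is CCA at 39.8.
Codon 6 (Asn): best is AAT at 37.2.
Codon 7 (Arg): best is CGC at 41.8.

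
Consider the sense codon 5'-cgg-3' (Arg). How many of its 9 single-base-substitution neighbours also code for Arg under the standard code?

4

Position 1: AGG → 1 synonymous.
Position 2: none → 0 synonymous.
Position 3: CGT, CGC, CGA → 3 synonymous.
Total: 1 + 0 + 3 = 4.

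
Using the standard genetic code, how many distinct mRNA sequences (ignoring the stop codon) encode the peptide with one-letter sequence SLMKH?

144

Ser: 6 codons.
Leu: 6 codons.
Met: 1 codon.
Lys: 2 codons.
His: 2 codons.
6 × 6 × 1 × 2 × 2 = 144.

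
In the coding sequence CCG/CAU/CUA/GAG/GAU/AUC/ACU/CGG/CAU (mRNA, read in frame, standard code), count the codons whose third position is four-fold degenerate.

Codon 1 CCG (Pro): third position 4-fold.
Codon 2 CAU (His): third position 2-fold.
Codon 3 CUA (Leu): third position 4-fold.
Codon 4 GAG (Glu): third position 2-fold.
Codon 5 GAU (Asp): third position 2-fold.
Codon 6 AUC (Ile): third position 3-fold.
Codon 7 ACU (Thr): third position 4-fold.
Codon 8 CGG (Arg): third position 4-fold.
Codon 9 CAU (His): third position 2-fold.
Four-fold degenerate third positions: 4.

4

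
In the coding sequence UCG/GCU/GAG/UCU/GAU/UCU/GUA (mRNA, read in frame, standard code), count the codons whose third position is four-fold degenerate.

Codon 1 UCG (Ser): third position 4-fold.
Codon 2 GCU (Ala): third position 4-fold.
Codon 3 GAG (Glu): third position 2-fold.
Codon 4 UCU (Ser): third position 4-fold.
Codon 5 GAU (Asp): third position 2-fold.
Codon 6 UCU (Ser): third position 4-fold.
Codon 7 GUA (Val): third position 4-fold.
Four-fold degenerate third positions: 5.

5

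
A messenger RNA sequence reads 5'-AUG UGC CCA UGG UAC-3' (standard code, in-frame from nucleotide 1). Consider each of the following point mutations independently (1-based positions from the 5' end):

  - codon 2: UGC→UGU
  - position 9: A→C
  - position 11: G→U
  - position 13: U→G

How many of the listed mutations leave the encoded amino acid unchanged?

Codon 2: UGC (Cys) → UGU (Cys) — synonymous.
Codon 3: CCA (Pro) → CCC (Pro) — synonymous.
Codon 4: UGG (Trp) → UUG (Leu) — missense.
Codon 5: UAC (Tyr) → GAC (Asp) — missense.
Synonymous: 2 of 4.

2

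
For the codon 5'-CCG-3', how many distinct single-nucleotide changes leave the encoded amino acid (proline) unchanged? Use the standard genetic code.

Position 1: none → 0 synonymous.
Position 2: none → 0 synonymous.
Position 3: CCT, CCC, CCA → 3 synonymous.
Total: 0 + 0 + 3 = 3.

3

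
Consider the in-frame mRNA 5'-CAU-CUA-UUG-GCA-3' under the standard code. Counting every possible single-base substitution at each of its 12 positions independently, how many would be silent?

Codon 1 (CAU, His): 1 synonymous substitution.
Codon 2 (CUA, Leu): 4 synonymous substitutions.
Codon 3 (UUG, Leu): 2 synonymous substitutions.
Codon 4 (GCA, Ala): 3 synonymous substitutions.
Total: 1 + 4 + 2 + 3 = 10.

10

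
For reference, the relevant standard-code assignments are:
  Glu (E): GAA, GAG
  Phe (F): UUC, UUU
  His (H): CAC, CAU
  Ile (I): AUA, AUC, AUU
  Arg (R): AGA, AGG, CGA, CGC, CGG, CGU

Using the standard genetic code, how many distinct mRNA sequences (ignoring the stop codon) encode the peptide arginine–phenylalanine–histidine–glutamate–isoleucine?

Arg: 6 codons.
Phe: 2 codons.
His: 2 codons.
Glu: 2 codons.
Ile: 3 codons.
6 × 2 × 2 × 2 × 3 = 144.

144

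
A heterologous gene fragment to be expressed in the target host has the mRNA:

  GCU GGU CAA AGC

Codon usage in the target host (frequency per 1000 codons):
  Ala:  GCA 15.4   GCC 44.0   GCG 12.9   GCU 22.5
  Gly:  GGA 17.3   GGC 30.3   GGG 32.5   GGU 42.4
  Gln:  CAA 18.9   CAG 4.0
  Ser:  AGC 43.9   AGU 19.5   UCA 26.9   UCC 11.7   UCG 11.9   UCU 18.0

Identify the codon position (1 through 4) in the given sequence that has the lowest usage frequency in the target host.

Codon 1 GCU (Ala): 22.5 per 1000.
Codon 2 GGU (Gly): 42.4 per 1000.
Codon 3 CAA (Gln): 18.9 per 1000.
Codon 4 AGC (Ser): 43.9 per 1000.
Lowest frequency is 18.9 at codon 3.

3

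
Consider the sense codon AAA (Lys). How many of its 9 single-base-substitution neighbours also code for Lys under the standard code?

1

Position 1: none → 0 synonymous.
Position 2: none → 0 synonymous.
Position 3: AAG → 1 synonymous.
Total: 0 + 0 + 1 = 1.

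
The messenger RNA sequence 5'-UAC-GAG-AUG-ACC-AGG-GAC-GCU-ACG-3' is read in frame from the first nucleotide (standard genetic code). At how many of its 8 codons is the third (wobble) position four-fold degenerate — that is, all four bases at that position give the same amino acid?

Codon 1 UAC (Tyr): third position 2-fold.
Codon 2 GAG (Glu): third position 2-fold.
Codon 3 AUG (Met): third position 1-fold.
Codon 4 ACC (Thr): third position 4-fold.
Codon 5 AGG (Arg): third position 2-fold.
Codon 6 GAC (Asp): third position 2-fold.
Codon 7 GCU (Ala): third position 4-fold.
Codon 8 ACG (Thr): third position 4-fold.
Four-fold degenerate third positions: 3.

3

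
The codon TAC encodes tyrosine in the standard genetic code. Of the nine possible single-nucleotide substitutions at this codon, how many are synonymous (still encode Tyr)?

1

Position 1: none → 0 synonymous.
Position 2: none → 0 synonymous.
Position 3: TAT → 1 synonymous.
Total: 0 + 0 + 1 = 1.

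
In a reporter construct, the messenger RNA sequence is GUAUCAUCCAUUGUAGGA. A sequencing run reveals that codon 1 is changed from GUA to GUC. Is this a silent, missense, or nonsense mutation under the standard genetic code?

Position 3 falls in codon 1: GUA → Val.
After the substitution the codon is GUC → Val.
Both encode Val, so the change is synonymous.

silent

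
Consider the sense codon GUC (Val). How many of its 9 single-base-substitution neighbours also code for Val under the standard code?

Position 1: none → 0 synonymous.
Position 2: none → 0 synonymous.
Position 3: GUU, GUA, GUG → 3 synonymous.
Total: 0 + 0 + 3 = 3.

3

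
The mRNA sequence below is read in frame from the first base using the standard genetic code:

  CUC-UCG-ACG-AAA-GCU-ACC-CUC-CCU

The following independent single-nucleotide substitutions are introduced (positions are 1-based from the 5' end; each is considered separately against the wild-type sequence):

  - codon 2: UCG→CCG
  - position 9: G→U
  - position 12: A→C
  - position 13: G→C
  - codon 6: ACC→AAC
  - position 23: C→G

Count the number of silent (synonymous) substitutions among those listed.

1

Codon 2: UCG (Ser) → CCG (Pro) — missense.
Codon 3: ACG (Thr) → ACU (Thr) — synonymous.
Codon 4: AAA (Lys) → AAC (Asn) — missense.
Codon 5: GCU (Ala) → CCU (Pro) — missense.
Codon 6: ACC (Thr) → AAC (Asn) — missense.
Codon 8: CCU (Pro) → CGU (Arg) — missense.
Synonymous: 1 of 6.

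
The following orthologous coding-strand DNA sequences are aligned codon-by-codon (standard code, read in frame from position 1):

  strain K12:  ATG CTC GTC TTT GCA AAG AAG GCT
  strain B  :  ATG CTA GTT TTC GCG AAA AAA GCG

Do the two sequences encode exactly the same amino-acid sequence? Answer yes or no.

Codon 1: ATG Met / ATG Met — identical.
Codon 2: CTC Leu / CTA Leu — synonymous.
Codon 3: GTC Val / GTT Val — synonymous.
Codon 4: TTT Phe / TTC Phe — synonymous.
Codon 5: GCA Ala / GCG Ala — synonymous.
Codon 6: AAG Lys / AAA Lys — synonymous.
Codon 7: AAG Lys / AAA Lys — synonymous.
Codon 8: GCT Ala / GCG Ala — synonymous.
Nonsynonymous differences: 0 → same protein.

yes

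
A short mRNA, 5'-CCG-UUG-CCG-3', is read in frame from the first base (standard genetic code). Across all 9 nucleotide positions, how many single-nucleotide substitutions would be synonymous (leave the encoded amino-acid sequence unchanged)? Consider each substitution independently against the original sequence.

Codon 1 (CCG, Pro): 3 synonymous substitutions.
Codon 2 (UUG, Leu): 2 synonymous substitutions.
Codon 3 (CCG, Pro): 3 synonymous substitutions.
Total: 3 + 2 + 3 = 8.

8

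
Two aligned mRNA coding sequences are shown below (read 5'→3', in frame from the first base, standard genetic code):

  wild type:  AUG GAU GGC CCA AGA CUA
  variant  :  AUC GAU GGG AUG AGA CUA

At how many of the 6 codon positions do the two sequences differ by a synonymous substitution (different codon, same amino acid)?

1

Codon 1: AUG Met / AUC Ile — nonsynonymous.
Codon 2: GAU Asp / GAU Asp — identical.
Codon 3: GGC Gly / GGG Gly — synonymous.
Codon 4: CCA Pro / AUG Met — nonsynonymous.
Codon 5: AGA Arg / AGA Arg — identical.
Codon 6: CUA Leu / CUA Leu — identical.
Synonymous differences: 1.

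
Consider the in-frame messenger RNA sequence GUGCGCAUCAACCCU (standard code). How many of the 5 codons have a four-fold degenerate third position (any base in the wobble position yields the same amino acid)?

Codon 1 GUG (Val): third position 4-fold.
Codon 2 CGC (Arg): third position 4-fold.
Codon 3 AUC (Ile): third position 3-fold.
Codon 4 AAC (Asn): third position 2-fold.
Codon 5 CCU (Pro): third position 4-fold.
Four-fold degenerate third positions: 3.

3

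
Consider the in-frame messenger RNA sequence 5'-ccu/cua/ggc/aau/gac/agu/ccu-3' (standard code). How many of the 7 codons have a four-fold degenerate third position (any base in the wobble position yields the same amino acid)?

Codon 1 CCU (Pro): third position 4-fold.
Codon 2 CUA (Leu): third position 4-fold.
Codon 3 GGC (Gly): third position 4-fold.
Codon 4 AAU (Asn): third position 2-fold.
Codon 5 GAC (Asp): third position 2-fold.
Codon 6 AGU (Ser): third position 2-fold.
Codon 7 CCU (Pro): third position 4-fold.
Four-fold degenerate third positions: 4.

4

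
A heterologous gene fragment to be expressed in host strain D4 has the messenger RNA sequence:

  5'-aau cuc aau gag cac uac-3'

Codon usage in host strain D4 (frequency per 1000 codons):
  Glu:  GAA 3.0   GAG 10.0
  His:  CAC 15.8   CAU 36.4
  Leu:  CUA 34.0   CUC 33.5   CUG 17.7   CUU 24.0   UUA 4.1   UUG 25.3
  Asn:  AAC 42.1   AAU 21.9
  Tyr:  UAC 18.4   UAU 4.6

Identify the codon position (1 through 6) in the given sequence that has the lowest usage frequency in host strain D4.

4

Codon 1 AAU (Asn): 21.9 per 1000.
Codon 2 CUC (Leu): 33.5 per 1000.
Codon 3 AAU (Asn): 21.9 per 1000.
Codon 4 GAG (Glu): 10.0 per 1000.
Codon 5 CAC (His): 15.8 per 1000.
Codon 6 UAC (Tyr): 18.4 per 1000.
Lowest frequency is 10.0 at codon 4.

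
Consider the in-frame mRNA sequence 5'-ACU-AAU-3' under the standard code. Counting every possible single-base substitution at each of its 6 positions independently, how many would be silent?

4

Codon 1 (ACU, Thr): 3 synonymous substitutions.
Codon 2 (AAU, Asn): 1 synonymous substitution.
Total: 3 + 1 = 4.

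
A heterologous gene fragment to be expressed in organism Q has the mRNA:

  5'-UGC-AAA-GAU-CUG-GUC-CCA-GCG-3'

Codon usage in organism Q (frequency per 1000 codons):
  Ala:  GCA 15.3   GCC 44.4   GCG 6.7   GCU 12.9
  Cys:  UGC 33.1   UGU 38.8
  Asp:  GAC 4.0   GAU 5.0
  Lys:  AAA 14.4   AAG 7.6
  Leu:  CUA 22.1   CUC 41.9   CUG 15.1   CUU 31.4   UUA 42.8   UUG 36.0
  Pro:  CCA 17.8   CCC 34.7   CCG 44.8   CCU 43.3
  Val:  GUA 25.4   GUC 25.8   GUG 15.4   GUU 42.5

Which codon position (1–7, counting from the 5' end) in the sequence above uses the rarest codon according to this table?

Codon 1 UGC (Cys): 33.1 per 1000.
Codon 2 AAA (Lys): 14.4 per 1000.
Codon 3 GAU (Asp): 5.0 per 1000.
Codon 4 CUG (Leu): 15.1 per 1000.
Codon 5 GUC (Val): 25.8 per 1000.
Codon 6 CCA (Pro): 17.8 per 1000.
Codon 7 GCG (Ala): 6.7 per 1000.
Lowest frequency is 5.0 at codon 3.

3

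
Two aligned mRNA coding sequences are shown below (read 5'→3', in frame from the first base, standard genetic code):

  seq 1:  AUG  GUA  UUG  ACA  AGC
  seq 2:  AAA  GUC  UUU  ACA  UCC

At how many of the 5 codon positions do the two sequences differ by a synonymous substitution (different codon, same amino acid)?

2

Codon 1: AUG Met / AAA Lys — nonsynonymous.
Codon 2: GUA Val / GUC Val — synonymous.
Codon 3: UUG Leu / UUU Phe — nonsynonymous.
Codon 4: ACA Thr / ACA Thr — identical.
Codon 5: AGC Ser / UCC Ser — synonymous.
Synonymous differences: 2.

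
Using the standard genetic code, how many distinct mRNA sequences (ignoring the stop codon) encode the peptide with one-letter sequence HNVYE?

His: 2 codons.
Asn: 2 codons.
Val: 4 codons.
Tyr: 2 codons.
Glu: 2 codons.
2 × 2 × 4 × 2 × 2 = 64.

64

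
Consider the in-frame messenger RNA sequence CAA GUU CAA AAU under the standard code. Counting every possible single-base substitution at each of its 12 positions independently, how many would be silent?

6

Codon 1 (CAA, Gln): 1 synonymous substitution.
Codon 2 (GUU, Val): 3 synonymous substitutions.
Codon 3 (CAA, Gln): 1 synonymous substitution.
Codon 4 (AAU, Asn): 1 synonymous substitution.
Total: 1 + 3 + 1 + 1 = 6.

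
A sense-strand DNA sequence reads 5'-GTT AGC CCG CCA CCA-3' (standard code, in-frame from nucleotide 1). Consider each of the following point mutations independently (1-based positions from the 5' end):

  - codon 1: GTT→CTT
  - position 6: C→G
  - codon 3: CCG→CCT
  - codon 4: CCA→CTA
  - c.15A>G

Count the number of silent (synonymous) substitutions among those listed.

Codon 1: GTT (Val) → CTT (Leu) — missense.
Codon 2: AGC (Ser) → AGG (Arg) — missense.
Codon 3: CCG (Pro) → CCT (Pro) — synonymous.
Codon 4: CCA (Pro) → CTA (Leu) — missense.
Codon 5: CCA (Pro) → CCG (Pro) — synonymous.
Synonymous: 2 of 5.

2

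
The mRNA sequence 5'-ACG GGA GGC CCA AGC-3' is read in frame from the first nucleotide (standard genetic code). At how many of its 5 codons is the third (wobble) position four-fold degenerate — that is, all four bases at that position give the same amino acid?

4

Codon 1 ACG (Thr): third position 4-fold.
Codon 2 GGA (Gly): third position 4-fold.
Codon 3 GGC (Gly): third position 4-fold.
Codon 4 CCA (Pro): third position 4-fold.
Codon 5 AGC (Ser): third position 2-fold.
Four-fold degenerate third positions: 4.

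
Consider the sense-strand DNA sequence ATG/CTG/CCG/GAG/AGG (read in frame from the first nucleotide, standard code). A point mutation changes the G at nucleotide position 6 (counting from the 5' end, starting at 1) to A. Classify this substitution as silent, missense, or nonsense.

Position 6 falls in codon 2: CTG → Leu.
After the substitution the codon is CTA → Leu.
Both encode Leu, so the change is synonymous.

silent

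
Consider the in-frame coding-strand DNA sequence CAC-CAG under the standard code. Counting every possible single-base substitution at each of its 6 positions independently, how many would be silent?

2

Codon 1 (CAC, His): 1 synonymous substitution.
Codon 2 (CAG, Gln): 1 synonymous substitution.
Total: 1 + 1 = 2.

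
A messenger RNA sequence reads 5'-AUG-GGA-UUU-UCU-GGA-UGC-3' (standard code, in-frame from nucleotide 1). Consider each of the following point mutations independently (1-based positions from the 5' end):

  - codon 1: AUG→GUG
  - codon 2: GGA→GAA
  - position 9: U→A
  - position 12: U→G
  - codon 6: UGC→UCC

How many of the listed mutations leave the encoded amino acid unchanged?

1

Codon 1: AUG (Met) → GUG (Val) — missense.
Codon 2: GGA (Gly) → GAA (Glu) — missense.
Codon 3: UUU (Phe) → UUA (Leu) — missense.
Codon 4: UCU (Ser) → UCG (Ser) — synonymous.
Codon 6: UGC (Cys) → UCC (Ser) — missense.
Synonymous: 1 of 5.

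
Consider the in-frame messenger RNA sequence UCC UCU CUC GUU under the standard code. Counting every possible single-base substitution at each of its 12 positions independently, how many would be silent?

Codon 1 (UCC, Ser): 3 synonymous substitutions.
Codon 2 (UCU, Ser): 3 synonymous substitutions.
Codon 3 (CUC, Leu): 3 synonymous substitutions.
Codon 4 (GUU, Val): 3 synonymous substitutions.
Total: 3 + 3 + 3 + 3 = 12.

12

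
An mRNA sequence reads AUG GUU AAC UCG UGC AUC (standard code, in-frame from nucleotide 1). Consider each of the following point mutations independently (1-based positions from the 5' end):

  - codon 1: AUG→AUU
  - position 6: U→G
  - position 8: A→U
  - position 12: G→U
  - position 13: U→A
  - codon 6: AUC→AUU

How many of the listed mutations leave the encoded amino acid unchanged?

Codon 1: AUG (Met) → AUU (Ile) — missense.
Codon 2: GUU (Val) → GUG (Val) — synonymous.
Codon 3: AAC (Asn) → AUC (Ile) — missense.
Codon 4: UCG (Ser) → UCU (Ser) — synonymous.
Codon 5: UGC (Cys) → AGC (Ser) — missense.
Codon 6: AUC (Ile) → AUU (Ile) — synonymous.
Synonymous: 3 of 6.

3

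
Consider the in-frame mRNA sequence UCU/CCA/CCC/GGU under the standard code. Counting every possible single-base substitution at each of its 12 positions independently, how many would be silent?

Codon 1 (UCU, Ser): 3 synonymous substitutions.
Codon 2 (CCA, Pro): 3 synonymous substitutions.
Codon 3 (CCC, Pro): 3 synonymous substitutions.
Codon 4 (GGU, Gly): 3 synonymous substitutions.
Total: 3 + 3 + 3 + 3 = 12.

12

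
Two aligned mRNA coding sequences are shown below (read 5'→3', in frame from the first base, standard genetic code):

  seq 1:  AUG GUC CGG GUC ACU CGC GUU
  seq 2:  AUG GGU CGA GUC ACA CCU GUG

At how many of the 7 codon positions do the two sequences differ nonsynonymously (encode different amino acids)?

Codon 1: AUG Met / AUG Met — identical.
Codon 2: GUC Val / GGU Gly — nonsynonymous.
Codon 3: CGG Arg / CGA Arg — synonymous.
Codon 4: GUC Val / GUC Val — identical.
Codon 5: ACU Thr / ACA Thr — synonymous.
Codon 6: CGC Arg / CCU Pro — nonsynonymous.
Codon 7: GUU Val / GUG Val — synonymous.
Nonsynonymous differences: 2.

2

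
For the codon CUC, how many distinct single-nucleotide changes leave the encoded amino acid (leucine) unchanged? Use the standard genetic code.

3

Position 1: none → 0 synonymous.
Position 2: none → 0 synonymous.
Position 3: CUU, CUA, CUG → 3 synonymous.
Total: 0 + 0 + 3 = 3.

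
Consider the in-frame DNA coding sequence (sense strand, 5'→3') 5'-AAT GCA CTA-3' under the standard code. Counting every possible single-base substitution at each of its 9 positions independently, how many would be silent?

Codon 1 (AAT, Asn): 1 synonymous substitution.
Codon 2 (GCA, Ala): 3 synonymous substitutions.
Codon 3 (CTA, Leu): 4 synonymous substitutions.
Total: 1 + 3 + 4 = 8.

8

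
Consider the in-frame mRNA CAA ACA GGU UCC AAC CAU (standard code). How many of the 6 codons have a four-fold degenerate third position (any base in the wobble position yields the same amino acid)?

3

Codon 1 CAA (Gln): third position 2-fold.
Codon 2 ACA (Thr): third position 4-fold.
Codon 3 GGU (Gly): third position 4-fold.
Codon 4 UCC (Ser): third position 4-fold.
Codon 5 AAC (Asn): third position 2-fold.
Codon 6 CAU (His): third position 2-fold.
Four-fold degenerate third positions: 3.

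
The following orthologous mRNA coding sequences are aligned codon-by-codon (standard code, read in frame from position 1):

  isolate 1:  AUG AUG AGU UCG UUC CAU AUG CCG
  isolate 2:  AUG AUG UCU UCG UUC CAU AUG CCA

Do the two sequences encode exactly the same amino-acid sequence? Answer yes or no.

yes

Codon 1: AUG Met / AUG Met — identical.
Codon 2: AUG Met / AUG Met — identical.
Codon 3: AGU Ser / UCU Ser — synonymous.
Codon 4: UCG Ser / UCG Ser — identical.
Codon 5: UUC Phe / UUC Phe — identical.
Codon 6: CAU His / CAU His — identical.
Codon 7: AUG Met / AUG Met — identical.
Codon 8: CCG Pro / CCA Pro — synonymous.
Nonsynonymous differences: 0 → same protein.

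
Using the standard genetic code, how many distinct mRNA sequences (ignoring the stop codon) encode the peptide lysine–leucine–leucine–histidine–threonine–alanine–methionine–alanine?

Lys: 2 codons.
Leu: 6 codons.
Leu: 6 codons.
His: 2 codons.
Thr: 4 codons.
Ala: 4 codons.
Met: 1 codon.
Ala: 4 codons.
2 × 6 × 6 × 2 × 4 × 4 × 1 × 4 = 9216.

9216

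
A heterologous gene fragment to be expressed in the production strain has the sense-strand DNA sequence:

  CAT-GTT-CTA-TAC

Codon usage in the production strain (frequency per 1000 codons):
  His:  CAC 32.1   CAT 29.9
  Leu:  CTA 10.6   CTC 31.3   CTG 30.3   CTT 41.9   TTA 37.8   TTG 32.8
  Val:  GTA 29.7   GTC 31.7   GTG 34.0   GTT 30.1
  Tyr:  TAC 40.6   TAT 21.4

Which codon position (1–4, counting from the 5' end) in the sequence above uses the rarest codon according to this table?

3

Codon 1 CAT (His): 29.9 per 1000.
Codon 2 GTT (Val): 30.1 per 1000.
Codon 3 CTA (Leu): 10.6 per 1000.
Codon 4 TAC (Tyr): 40.6 per 1000.
Lowest frequency is 10.6 at codon 3.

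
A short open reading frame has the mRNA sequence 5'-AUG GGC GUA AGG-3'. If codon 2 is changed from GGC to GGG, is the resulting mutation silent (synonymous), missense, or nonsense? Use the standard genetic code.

silent

Position 6 falls in codon 2: GGC → Gly.
After the substitution the codon is GGG → Gly.
Both encode Gly, so the change is synonymous.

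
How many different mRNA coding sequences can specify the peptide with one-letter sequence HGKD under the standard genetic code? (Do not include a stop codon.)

32

His: 2 codons.
Gly: 4 codons.
Lys: 2 codons.
Asp: 2 codons.
2 × 4 × 2 × 2 = 32.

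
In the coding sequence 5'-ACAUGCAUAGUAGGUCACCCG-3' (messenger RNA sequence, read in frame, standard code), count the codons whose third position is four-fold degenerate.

4

Codon 1 ACA (Thr): third position 4-fold.
Codon 2 UGC (Cys): third position 2-fold.
Codon 3 AUA (Ile): third position 3-fold.
Codon 4 GUA (Val): third position 4-fold.
Codon 5 GGU (Gly): third position 4-fold.
Codon 6 CAC (His): third position 2-fold.
Codon 7 CCG (Pro): third position 4-fold.
Four-fold degenerate third positions: 4.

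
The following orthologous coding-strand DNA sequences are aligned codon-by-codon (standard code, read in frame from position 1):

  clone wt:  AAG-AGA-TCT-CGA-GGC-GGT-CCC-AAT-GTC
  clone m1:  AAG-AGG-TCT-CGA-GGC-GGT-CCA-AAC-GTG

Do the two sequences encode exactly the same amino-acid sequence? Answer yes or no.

Codon 1: AAG Lys / AAG Lys — identical.
Codon 2: AGA Arg / AGG Arg — synonymous.
Codon 3: TCT Ser / TCT Ser — identical.
Codon 4: CGA Arg / CGA Arg — identical.
Codon 5: GGC Gly / GGC Gly — identical.
Codon 6: GGT Gly / GGT Gly — identical.
Codon 7: CCC Pro / CCA Pro — synonymous.
Codon 8: AAT Asn / AAC Asn — synonymous.
Codon 9: GTC Val / GTG Val — synonymous.
Nonsynonymous differences: 0 → same protein.

yes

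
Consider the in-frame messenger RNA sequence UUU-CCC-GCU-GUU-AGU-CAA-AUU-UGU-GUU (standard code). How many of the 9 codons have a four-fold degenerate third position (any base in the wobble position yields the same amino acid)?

Codon 1 UUU (Phe): third position 2-fold.
Codon 2 CCC (Pro): third position 4-fold.
Codon 3 GCU (Ala): third position 4-fold.
Codon 4 GUU (Val): third position 4-fold.
Codon 5 AGU (Ser): third position 2-fold.
Codon 6 CAA (Gln): third position 2-fold.
Codon 7 AUU (Ile): third position 3-fold.
Codon 8 UGU (Cys): third position 2-fold.
Codon 9 GUU (Val): third position 4-fold.
Four-fold degenerate third positions: 4.

4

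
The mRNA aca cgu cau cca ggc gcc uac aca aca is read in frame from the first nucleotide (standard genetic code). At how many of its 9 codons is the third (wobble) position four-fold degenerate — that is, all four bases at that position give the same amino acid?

7

Codon 1 ACA (Thr): third position 4-fold.
Codon 2 CGU (Arg): third position 4-fold.
Codon 3 CAU (His): third position 2-fold.
Codon 4 CCA (Pro): third position 4-fold.
Codon 5 GGC (Gly): third position 4-fold.
Codon 6 GCC (Ala): third position 4-fold.
Codon 7 UAC (Tyr): third position 2-fold.
Codon 8 ACA (Thr): third position 4-fold.
Codon 9 ACA (Thr): third position 4-fold.
Four-fold degenerate third positions: 7.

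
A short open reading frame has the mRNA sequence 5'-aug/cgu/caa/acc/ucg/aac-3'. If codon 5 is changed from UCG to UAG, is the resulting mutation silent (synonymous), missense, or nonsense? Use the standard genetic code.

nonsense

Position 14 falls in codon 5: UCG → Ser.
After the substitution the codon is UAG → Stop.
The new codon is a stop codon, so this is a nonsense mutation.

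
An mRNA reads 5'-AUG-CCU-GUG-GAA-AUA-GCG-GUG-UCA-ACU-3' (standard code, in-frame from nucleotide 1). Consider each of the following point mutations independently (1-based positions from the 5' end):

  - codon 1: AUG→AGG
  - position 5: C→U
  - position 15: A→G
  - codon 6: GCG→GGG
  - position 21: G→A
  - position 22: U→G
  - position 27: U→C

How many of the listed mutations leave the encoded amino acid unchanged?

Codon 1: AUG (Met) → AGG (Arg) — missense.
Codon 2: CCU (Pro) → CUU (Leu) — missense.
Codon 5: AUA (Ile) → AUG (Met) — missense.
Codon 6: GCG (Ala) → GGG (Gly) — missense.
Codon 7: GUG (Val) → GUA (Val) — synonymous.
Codon 8: UCA (Ser) → GCA (Ala) — missense.
Codon 9: ACU (Thr) → ACC (Thr) — synonymous.
Synonymous: 2 of 7.

2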